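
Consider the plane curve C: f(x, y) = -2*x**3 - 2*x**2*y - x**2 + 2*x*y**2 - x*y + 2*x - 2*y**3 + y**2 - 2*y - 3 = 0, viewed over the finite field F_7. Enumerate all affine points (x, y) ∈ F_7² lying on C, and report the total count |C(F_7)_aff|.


Affine F_7-points: {(0, 5), (2, 1), (2, 6), (3, 4), (3, 6), (5, 4), (6, 5), (6, 6)}; count = 8.

For each of the 49 pairs (x, y) ∈ F_7², evaluate f(x, y) mod 7. Record the zeros.
  x = 0: [0↦4, 1↦1, 2↦2, 3↦2, 4↦3, 5↦0, 6↦2]  zeros at y ∈ {5}
  x = 1: [0↦3, 1↦6, 2↦3, 3↦3, 4↦1, 5↦6, 6↦6]  zeros at y ∈ ∅
  x = 2: [0↦2, 1↦0, 2↦3, 3↦6, 4↦4, 5↦6, 6↦0]  zeros at y ∈ {1, 6}
  x = 3: [0↦3, 1↦6, 2↦4, 3↦6, 4↦0, 5↦2, 6↦0]  zeros at y ∈ {4, 6}
  x = 4: [0↦1, 1↦5, 2↦1, 3↦5, 4↦5, 5↦3, 6↦1]  zeros at y ∈ ∅
  x = 5: [0↦5, 1↦6, 2↦3, 3↦5, 4↦0, 5↦4, 6↦5]  zeros at y ∈ {4}
  x = 6: [0↦3, 1↦4, 2↦5, 3↦1, 4↦1, 5↦0, 6↦0]  zeros at y ∈ {5, 6}
Collecting zeros: affine points = {(0, 5), (2, 1), (2, 6), (3, 4), (3, 6), (5, 4), (6, 5), (6, 6)}.
Total count |C(F_7)_aff| = 8.


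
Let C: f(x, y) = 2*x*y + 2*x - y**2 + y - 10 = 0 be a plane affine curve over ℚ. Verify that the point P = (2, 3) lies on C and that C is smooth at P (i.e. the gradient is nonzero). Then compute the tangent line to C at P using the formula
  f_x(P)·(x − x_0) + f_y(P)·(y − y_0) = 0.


Tangent line at P: 8*x - y - 13 = 0.

Step 1: f(2, 3) = 0, so P lies on C.
Step 2: partial derivatives
  f_x(x, y) = 2*y + 2, f_y(x, y) = 2*x - 2*y + 1.
  f_x(P) = 8, f_y(P) = -1 (gradient nonzero, so P is smooth).
Step 3: tangent line at P: 8·(x − 2) + -1·(y − 3) = 0.
Expanding: 8*x - y - 13 = 0.


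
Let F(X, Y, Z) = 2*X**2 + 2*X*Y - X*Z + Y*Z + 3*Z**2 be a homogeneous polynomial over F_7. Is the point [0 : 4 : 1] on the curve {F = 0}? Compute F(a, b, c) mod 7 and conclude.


F(0,4,1) ≡ 0 (mod 7); P is on the curve.

Evaluate F(0, 4, 1) term-by-term (mod 7).
  2*X**2 ↦ 2·0·1·1 = 0
  2*X*Y ↦ 2·0·4·1 = 0
  -X*Z ↦ -1·0·1·1 = 0
  Y*Z ↦ 1·1·4·1 = 4
  3*Z**2 ↦ 3·1·1·1 = 3
Sum: F(0, 4, 1) = (0) + (0) + (0) + (4) + (3) = 7.
Reducing mod 7: 7 ≡ 0 (mod 7).
Since F(a, b, c) ≡ 0 (mod 7), P lies on the curve.


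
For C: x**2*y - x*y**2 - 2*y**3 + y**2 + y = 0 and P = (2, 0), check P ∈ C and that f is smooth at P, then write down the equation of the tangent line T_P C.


Tangent line at P: 5*y = 0.

Step 1: f(2, 0) = 0, so P lies on C.
Step 2: partial derivatives
  f_x(x, y) = 2*x*y - y**2, f_y(x, y) = x**2 - 2*x*y - 6*y**2 + 2*y + 1.
  f_x(P) = 0, f_y(P) = 5 (gradient nonzero, so P is smooth).
Step 3: tangent line at P: 0·(x − 2) + 5·(y − 0) = 0.
Expanding: 5*y = 0.


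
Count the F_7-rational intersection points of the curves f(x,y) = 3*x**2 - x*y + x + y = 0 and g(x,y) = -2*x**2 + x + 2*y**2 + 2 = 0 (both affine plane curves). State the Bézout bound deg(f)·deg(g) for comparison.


Common zeros: ∅; count = 0; Bézout bound = 4.

deg(f) = 2, deg(g) = 2, so Bézout bound = 4.
Scan x ∈ F_7. For each x, list the y ∈ F_7 with f(x, y) ≡ 0 and those with g(x, y) ≡ 0 (mod 7); the common zeros in that column are the intersection.
  x = 0: f ≡ 0 at y ∈ {0}; g ≡ 0 at y ∈ ∅; common: ∅.
  x = 1: f ≡ 0 at y ∈ ∅; g ≡ 0 at y ∈ ∅; common: ∅.
  x = 2: f ≡ 0 at y ∈ {0}; g ≡ 0 at y ∈ {3, 4}; common: ∅.
  x = 3: f ≡ 0 at y ∈ {1}; g ≡ 0 at y ∈ ∅; common: ∅.
  x = 4: f ≡ 0 at y ∈ {1}; g ≡ 0 at y ∈ ∅; common: ∅.
  x = 5: f ≡ 0 at y ∈ {6}; g ≡ 0 at y ∈ {2, 5}; common: ∅.
  x = 6: f ≡ 0 at y ∈ {6}; g ≡ 0 at y ∈ {2, 5}; common: ∅.
Collecting: common zeros = ∅, so the count is 0.
Comparison with the Bézout bound: 0 ≤ 4 = deg(f)·deg(g), as expected for curves with no common component (the affine F_7-count falls short of the bound because intersections may lie at infinity, over extension fields, or carry multiplicity).


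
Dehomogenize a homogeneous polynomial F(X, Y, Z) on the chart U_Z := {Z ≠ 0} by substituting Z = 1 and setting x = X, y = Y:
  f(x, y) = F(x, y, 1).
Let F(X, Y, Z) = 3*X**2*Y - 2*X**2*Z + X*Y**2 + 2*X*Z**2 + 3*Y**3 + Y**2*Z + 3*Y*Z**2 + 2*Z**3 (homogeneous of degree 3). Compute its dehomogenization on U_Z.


f(x, y) = 3*x**2*y - 2*x**2 + x*y**2 + 2*x + 3*y**3 + y**2 + 3*y + 2

On U_Z we set Z = 1. Each monomial c·X^i·Y^j·Z^k in F becomes c·x^i·y^j·1^k = c·x^i·y^j.
Substituting Z = 1: F(X, Y, 1) = 3*x**2*y - 2*x**2 + x*y**2 + 2*x + 3*y**3 + y**2 + 3*y + 2.
Note: deg(f) ≤ deg(F) = 3; strict inequality happens when F is divisible by Z (lost terms).


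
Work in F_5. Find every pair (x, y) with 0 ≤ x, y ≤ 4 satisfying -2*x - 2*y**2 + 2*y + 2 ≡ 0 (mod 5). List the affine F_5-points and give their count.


Affine F_5-points: {(0, 3), (1, 0), (1, 1), (4, 2), (4, 4)}; count = 5.

For each of the 25 pairs (x, y) ∈ F_5², evaluate f(x, y) mod 5. Record the zeros.
  x = 0: [0↦2, 1↦2, 2↦3, 3↦0, 4↦3]  zeros at y ∈ {3}
  x = 1: [0↦0, 1↦0, 2↦1, 3↦3, 4↦1]  zeros at y ∈ {0, 1}
  x = 2: [0↦3, 1↦3, 2↦4, 3↦1, 4↦4]  zeros at y ∈ ∅
  x = 3: [0↦1, 1↦1, 2↦2, 3↦4, 4↦2]  zeros at y ∈ ∅
  x = 4: [0↦4, 1↦4, 2↦0, 3↦2, 4↦0]  zeros at y ∈ {2, 4}
Collecting zeros: affine points = {(0, 3), (1, 0), (1, 1), (4, 2), (4, 4)}.
Total count |C(F_5)_aff| = 5.


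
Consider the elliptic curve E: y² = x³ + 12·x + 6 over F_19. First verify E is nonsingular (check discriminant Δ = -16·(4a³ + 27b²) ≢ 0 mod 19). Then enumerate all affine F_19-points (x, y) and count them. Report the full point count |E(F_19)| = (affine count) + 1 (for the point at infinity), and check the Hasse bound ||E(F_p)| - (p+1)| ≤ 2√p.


Affine points = {(0, 5), (0, 14), (1, 0), (2, 0), (4, 2), (4, 17), (5, 1), (5, 18), (6, 3), (6, 16), (8, 5), (8, 14), (9, 8), (9, 11), (10, 9), (10, 10), (11, 5), (11, 14), (12, 4), (12, 15), (14, 7), (14, 12), (16, 0)}; affine count = 23; |E(F_19)| = 24.

Discriminant check: Δ ∝ 4a³ + 27b² = 4·12³ + 27·6² = 4·1728 + 27·36 ≡ 18 (mod 19). Nonzero ⇒ E is nonsingular.
For each x ∈ F_19, compute rhs = x³ + 12·x + 6 mod 19, then count y ∈ F_19 with y² ≡ rhs.
  x = 0: rhs = 6, matching y values: 5, 14 (2 points).
  x = 1: rhs = 0, matching y values: 0 (1 points).
  x = 2: rhs = 0, matching y values: 0 (1 points).
  x = 3: rhs = 12, matching y values: none (0 points).
  x = 4: rhs = 4, matching y values: 2, 17 (2 points).
  x = 5: rhs = 1, matching y values: 1, 18 (2 points).
  x = 6: rhs = 9, matching y values: 3, 16 (2 points).
  x = 7: rhs = 15, matching y values: none (0 points).
  x = 8: rhs = 6, matching y values: 5, 14 (2 points).
  x = 9: rhs = 7, matching y values: 8, 11 (2 points).
  x = 10: rhs = 5, matching y values: 9, 10 (2 points).
  x = 11: rhs = 6, matching y values: 5, 14 (2 points).
  x = 12: rhs = 16, matching y values: 4, 15 (2 points).
  x = 13: rhs = 3, matching y values: none (0 points).
  x = 14: rhs = 11, matching y values: 7, 12 (2 points).
  x = 15: rhs = 8, matching y values: none (0 points).
  x = 16: rhs = 0, matching y values: 0 (1 points).
  x = 17: rhs = 12, matching y values: none (0 points).
  x = 18: rhs = 12, matching y values: none (0 points).
Total affine count: 23.
Full point count |E(F_19)| = 23 + 1 = 24.
Hasse bound: |24 − (19+1)| = |4| = 4 ≤ 2√19 ≈ 8.7178 ✓.


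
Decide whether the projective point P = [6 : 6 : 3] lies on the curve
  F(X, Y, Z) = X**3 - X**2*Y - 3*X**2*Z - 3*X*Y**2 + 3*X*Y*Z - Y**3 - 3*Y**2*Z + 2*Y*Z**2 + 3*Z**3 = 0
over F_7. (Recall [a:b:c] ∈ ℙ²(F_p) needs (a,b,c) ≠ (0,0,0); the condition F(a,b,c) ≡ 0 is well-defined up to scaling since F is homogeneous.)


F(6,6,3) ≡ 2 (mod 7); P is NOT on the curve.

Evaluate F(6, 6, 3) term-by-term (mod 7).
  X**3 ↦ 1·216·1·1 = 216
  -X**2*Y ↦ -1·36·6·1 = -216
  -3*X**2*Z ↦ -3·36·1·3 = -324
  -3*X*Y**2 ↦ -3·6·36·1 = -648
  3*X*Y*Z ↦ 3·6·6·3 = 324
  -Y**3 ↦ -1·1·216·1 = -216
  -3*Y**2*Z ↦ -3·1·36·3 = -324
  2*Y*Z**2 ↦ 2·1·6·9 = 108
  3*Z**3 ↦ 3·1·1·27 = 81
Sum: F(6, 6, 3) = (216) + (-216) + (-324) + (-648) + (324) + (-216) + (-324) + (108) + (81) = -999.
Reducing mod 7: -999 ≡ 2 (mod 7).
Since F(a, b, c) ≡ 2 ≠ 0 (mod 7), P does NOT lie on the curve.


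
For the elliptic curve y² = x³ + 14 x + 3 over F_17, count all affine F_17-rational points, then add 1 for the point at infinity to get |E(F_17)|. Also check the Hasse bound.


Affine points = {(1, 1), (1, 16), (3, 2), (3, 15), (4, 2), (4, 15), (7, 6), (7, 11), (8, 7), (8, 10), (9, 5), (9, 12), (10, 2), (10, 15), (11, 3), (11, 14), (13, 6), (13, 11), (14, 6), (14, 11), (15, 1), (15, 16)}; affine count = 22; |E(F_17)| = 23.

Discriminant check: Δ ∝ 4a³ + 27b² = 4·14³ + 27·3² = 4·2744 + 27·9 ≡ 16 (mod 17). Nonzero ⇒ E is nonsingular.
For each x ∈ F_17, compute rhs = x³ + 14·x + 3 mod 17, then count y ∈ F_17 with y² ≡ rhs.
  x = 0: rhs = 3, matching y values: none (0 points).
  x = 1: rhs = 1, matching y values: 1, 16 (2 points).
  x = 2: rhs = 5, matching y values: none (0 points).
  x = 3: rhs = 4, matching y values: 2, 15 (2 points).
  x = 4: rhs = 4, matching y values: 2, 15 (2 points).
  x = 5: rhs = 11, matching y values: none (0 points).
  x = 6: rhs = 14, matching y values: none (0 points).
  x = 7: rhs = 2, matching y values: 6, 11 (2 points).
  x = 8: rhs = 15, matching y values: 7, 10 (2 points).
  x = 9: rhs = 8, matching y values: 5, 12 (2 points).
  x = 10: rhs = 4, matching y values: 2, 15 (2 points).
  x = 11: rhs = 9, matching y values: 3, 14 (2 points).
  x = 12: rhs = 12, matching y values: none (0 points).
  x = 13: rhs = 2, matching y values: 6, 11 (2 points).
  x = 14: rhs = 2, matching y values: 6, 11 (2 points).
  x = 15: rhs = 1, matching y values: 1, 16 (2 points).
  x = 16: rhs = 5, matching y values: none (0 points).
Total affine count: 22.
Full point count |E(F_17)| = 22 + 1 = 23.
Hasse bound: |23 − (17+1)| = |5| = 5 ≤ 2√17 ≈ 8.2462 ✓.


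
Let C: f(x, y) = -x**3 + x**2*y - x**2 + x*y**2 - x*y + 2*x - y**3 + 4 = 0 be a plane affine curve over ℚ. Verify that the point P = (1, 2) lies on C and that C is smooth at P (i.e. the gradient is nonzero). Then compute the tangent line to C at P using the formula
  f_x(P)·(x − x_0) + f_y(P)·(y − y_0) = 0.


Tangent line at P: 3*x - 8*y + 13 = 0.

Step 1: f(1, 2) = 0, so P lies on C.
Step 2: partial derivatives
  f_x(x, y) = -3*x**2 + 2*x*y - 2*x + y**2 - y + 2, f_y(x, y) = x**2 + 2*x*y - x - 3*y**2.
  f_x(P) = 3, f_y(P) = -8 (gradient nonzero, so P is smooth).
Step 3: tangent line at P: 3·(x − 1) + -8·(y − 2) = 0.
Expanding: 3*x - 8*y + 13 = 0.


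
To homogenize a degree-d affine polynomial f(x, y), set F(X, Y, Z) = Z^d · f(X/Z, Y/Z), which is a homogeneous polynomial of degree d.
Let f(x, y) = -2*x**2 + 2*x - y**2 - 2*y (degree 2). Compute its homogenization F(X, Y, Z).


F(X, Y, Z) = -2*X**2 + 2*X*Z - Y**2 - 2*Y*Z

deg(f) = 2.
Substitute x = X/Z, y = Y/Z into f, then multiply by Z^2.
  monomial -2·x^2·y^0 ↦ -2·X^2·Y^0·Z^0.
  monomial 2·x^1·y^0 ↦ 2·X^1·Y^0·Z^1.
  monomial -1·x^0·y^2 ↦ -1·X^0·Y^2·Z^0.
  monomial -2·x^0·y^1 ↦ -2·X^0·Y^1·Z^1.
Collecting: F(X, Y, Z) = -2*X**2 + 2*X*Z - Y**2 - 2*Y*Z.


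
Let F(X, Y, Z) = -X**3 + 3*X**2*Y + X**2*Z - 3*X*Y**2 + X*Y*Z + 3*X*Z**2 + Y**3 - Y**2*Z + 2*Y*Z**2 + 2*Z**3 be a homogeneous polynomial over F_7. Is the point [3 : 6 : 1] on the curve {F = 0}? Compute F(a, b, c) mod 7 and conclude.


F(3,6,1) ≡ 6 (mod 7); P is NOT on the curve.

Evaluate F(3, 6, 1) term-by-term (mod 7).
  -X**3 ↦ -1·27·1·1 = -27
  3*X**2*Y ↦ 3·9·6·1 = 162
  X**2*Z ↦ 1·9·1·1 = 9
  -3*X*Y**2 ↦ -3·3·36·1 = -324
  X*Y*Z ↦ 1·3·6·1 = 18
  3*X*Z**2 ↦ 3·3·1·1 = 9
  Y**3 ↦ 1·1·216·1 = 216
  -Y**2*Z ↦ -1·1·36·1 = -36
  2*Y*Z**2 ↦ 2·1·6·1 = 12
  2*Z**3 ↦ 2·1·1·1 = 2
Sum: F(3, 6, 1) = (-27) + (162) + (9) + (-324) + (18) + (9) + (216) + (-36) + (12) + (2) = 41.
Reducing mod 7: 41 ≡ 6 (mod 7).
Since F(a, b, c) ≡ 6 ≠ 0 (mod 7), P does NOT lie on the curve.


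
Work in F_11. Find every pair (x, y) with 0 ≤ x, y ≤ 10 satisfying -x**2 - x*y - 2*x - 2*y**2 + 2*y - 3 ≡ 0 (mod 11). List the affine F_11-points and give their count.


Affine F_11-points: {(2, 0), (3, 8), (6, 4), (6, 5), (7, 0), (7, 3), (9, 5), (9, 8), (10, 3), (10, 4)}; count = 10.

For each of the 121 pairs (x, y) ∈ F_11², evaluate f(x, y) mod 11. Record the zeros.
  x = 0: [0↦8, 1↦8, 2↦4, 3↦7, 4↦6, 5↦1, 6↦3, 7↦1, 8↦6, 9↦7, 10↦4]  zeros at y ∈ ∅
  x = 1: [0↦5, 1↦4, 2↦10, 3↦1, 4↦10, 5↦4, 6↦5, 7↦2, 8↦6, 9↦6, 10↦2]  zeros at y ∈ ∅
  x = 2: [0↦0, 1↦9, 2↦3, 3↦4, 4↦1, 5↦5, 6↦5, 7↦1, 8↦4, 9↦3, 10↦9]  zeros at y ∈ {0}
  x = 3: [0↦4, 1↦1, 2↦5, 3↦5, 4↦1, 5↦4, 6↦3, 7↦9, 8↦0, 9↦9, 10↦3]  zeros at y ∈ {8}
  x = 4: [0↦6, 1↦2, 2↦5, 3↦4, 4↦10, 5↦1, 6↦10, 7↦4, 8↦5, 9↦2, 10↦6]  zeros at y ∈ ∅
  x = 5: [0↦6, 1↦1, 2↦3, 3↦1, 4↦6, 5↦7, 6↦4, 7↦8, 8↦8, 9↦4, 10↦7]  zeros at y ∈ ∅
  x = 6: [0↦4, 1↦9, 2↦10, 3↦7, 4↦0, 5↦0, 6↦7, 7↦10, 8↦9, 9↦4, 10↦6]  zeros at y ∈ {4, 5}
  x = 7: [0↦0, 1↦4, 2↦4, 3↦0, 4↦3, 5↦2, 6↦8, 7↦10, 8↦8, 9↦2, 10↦3]  zeros at y ∈ {0, 3}
  x = 8: [0↦5, 1↦8, 2↦7, 3↦2, 4↦4, 5↦2, 6↦7, 7↦8, 8↦5, 9↦9, 10↦9]  zeros at y ∈ ∅
  x = 9: [0↦8, 1↦10, 2↦8, 3↦2, 4↦3, 5↦0, 6↦4, 7↦4, 8↦0, 9↦3, 10↦2]  zeros at y ∈ {5, 8}
  x = 10: [0↦9, 1↦10, 2↦7, 3↦0, 4↦0, 5↦7, 6↦10, 7↦9, 8↦4, 9↦6, 10↦4]  zeros at y ∈ {3, 4}
Collecting zeros: affine points = {(2, 0), (3, 8), (6, 4), (6, 5), (7, 0), (7, 3), (9, 5), (9, 8), (10, 3), (10, 4)}.
Total count |C(F_11)_aff| = 10.


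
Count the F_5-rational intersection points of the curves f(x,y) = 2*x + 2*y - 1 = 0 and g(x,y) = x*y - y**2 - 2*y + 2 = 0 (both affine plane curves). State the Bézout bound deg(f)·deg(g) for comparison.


Common zeros: ∅; count = 0; Bézout bound = 2.

deg(f) = 1, deg(g) = 2, so Bézout bound = 2.
Scan x ∈ F_5. For each x, list the y ∈ F_5 with f(x, y) ≡ 0 and those with g(x, y) ≡ 0 (mod 5); the common zeros in that column are the intersection.
  x = 0: f ≡ 0 at y ∈ {3}; g ≡ 0 at y ∈ ∅; common: ∅.
  x = 1: f ≡ 0 at y ∈ {2}; g ≡ 0 at y ∈ {1, 3}; common: ∅.
  x = 2: f ≡ 0 at y ∈ {1}; g ≡ 0 at y ∈ ∅; common: ∅.
  x = 3: f ≡ 0 at y ∈ {0}; g ≡ 0 at y ∈ {2, 4}; common: ∅.
  x = 4: f ≡ 0 at y ∈ {4}; g ≡ 0 at y ∈ ∅; common: ∅.
Collecting: common zeros = ∅, so the count is 0.
Comparison with the Bézout bound: 0 ≤ 2 = deg(f)·deg(g), as expected for curves with no common component (the affine F_5-count falls short of the bound because intersections may lie at infinity, over extension fields, or carry multiplicity).


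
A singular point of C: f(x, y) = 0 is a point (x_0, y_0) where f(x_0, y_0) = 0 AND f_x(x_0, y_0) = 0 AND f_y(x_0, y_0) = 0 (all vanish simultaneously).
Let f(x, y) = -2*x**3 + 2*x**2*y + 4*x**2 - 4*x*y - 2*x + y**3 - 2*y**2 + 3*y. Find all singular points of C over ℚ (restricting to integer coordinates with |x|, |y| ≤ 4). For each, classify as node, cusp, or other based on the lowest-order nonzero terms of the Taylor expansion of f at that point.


Singular points: {(1, 1)}; classification: cusp.

Compute partial derivatives:
  f_x = -6*x**2 + 4*x*y + 8*x - 4*y - 2.
  f_y = 2*x**2 - 4*x + 3*y**2 - 4*y + 3.
Scan x_0 ∈ {−4, ..., 4}. For each x_0, f_y(x_0, y) is a polynomial in y; find its integer roots y ∈ {−4, ..., 4}, then test f_x and f at those candidates.
  x = -4: f_y(-4, y) = 3*y**2 - 4*y + 51; no integer root y with |y| ≤ 4.
  x = -3: f_y(-3, y) = 3*y**2 - 4*y + 33; no integer root y with |y| ≤ 4.
  x = -2: f_y(-2, y) = 3*y**2 - 4*y + 19; no integer root y with |y| ≤ 4.
  x = -1: f_y(-1, y) = 3*y**2 - 4*y + 9; no integer root y with |y| ≤ 4.
  x = 0: f_y(0, y) = 3*y**2 - 4*y + 3; no integer root y with |y| ≤ 4.
  x = 1: f_y(1, y) = 3*y**2 - 4*y + 1; vanishes at y ∈ {1}. (1, 1): f_x = 0, f = 0 — SINGULAR.
  x = 2: f_y(2, y) = 3*y**2 - 4*y + 3; no integer root y with |y| ≤ 4.
  x = 3: f_y(3, y) = 3*y**2 - 4*y + 9; no integer root y with |y| ≤ 4.
  x = 4: f_y(4, y) = 3*y**2 - 4*y + 19; no integer root y with |y| ≤ 4.
Only singular point on the grid: (1, 1).
Classify: substitute x = 1 + u, y = 1 + v and expand: f = -2*u**3 + 2*u**2*v + v**3 + v**2.
No constant or linear terms (consistent with a singular point). Quadratic part: v**2. Cubic part: -2*u**3 + 2*u**2*v + v**3.
The quadratic part v**2 is a perfect square, so there is a single (double) tangent line v = 0, i.e. y = 1. Restricting the cubic part to that line (v = 0) leaves -2*u**3 ≠ 0, so f is not divisible by v and the branch is v² ≈ 2*u**3 to lowest order — this is a cusp.
Classification: cusp.


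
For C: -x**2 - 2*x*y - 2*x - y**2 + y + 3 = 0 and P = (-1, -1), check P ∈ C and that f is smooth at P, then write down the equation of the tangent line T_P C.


Tangent line at P: 2*x + 5*y + 7 = 0.

Step 1: f(-1, -1) = 0, so P lies on C.
Step 2: partial derivatives
  f_x(x, y) = -2*x - 2*y - 2, f_y(x, y) = -2*x - 2*y + 1.
  f_x(P) = 2, f_y(P) = 5 (gradient nonzero, so P is smooth).
Step 3: tangent line at P: 2·(x − -1) + 5·(y − -1) = 0.
Expanding: 2*x + 5*y + 7 = 0.


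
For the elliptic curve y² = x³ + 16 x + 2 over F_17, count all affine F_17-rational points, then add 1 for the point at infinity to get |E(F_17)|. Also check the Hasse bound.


Affine points = {(0, 6), (0, 11), (1, 6), (1, 11), (2, 5), (2, 12), (3, 3), (3, 14), (6, 5), (6, 12), (7, 7), (7, 10), (8, 8), (8, 9), (9, 5), (9, 12), (11, 8), (11, 9), (12, 1), (12, 16), (15, 8), (15, 9), (16, 6), (16, 11)}; affine count = 24; |E(F_17)| = 25.

Discriminant check: Δ ∝ 4a³ + 27b² = 4·16³ + 27·2² = 4·4096 + 27·4 ≡ 2 (mod 17). Nonzero ⇒ E is nonsingular.
For each x ∈ F_17, compute rhs = x³ + 16·x + 2 mod 17, then count y ∈ F_17 with y² ≡ rhs.
  x = 0: rhs = 2, matching y values: 6, 11 (2 points).
  x = 1: rhs = 2, matching y values: 6, 11 (2 points).
  x = 2: rhs = 8, matching y values: 5, 12 (2 points).
  x = 3: rhs = 9, matching y values: 3, 14 (2 points).
  x = 4: rhs = 11, matching y values: none (0 points).
  x = 5: rhs = 3, matching y values: none (0 points).
  x = 6: rhs = 8, matching y values: 5, 12 (2 points).
  x = 7: rhs = 15, matching y values: 7, 10 (2 points).
  x = 8: rhs = 13, matching y values: 8, 9 (2 points).
  x = 9: rhs = 8, matching y values: 5, 12 (2 points).
  x = 10: rhs = 6, matching y values: none (0 points).
  x = 11: rhs = 13, matching y values: 8, 9 (2 points).
  x = 12: rhs = 1, matching y values: 1, 16 (2 points).
  x = 13: rhs = 10, matching y values: none (0 points).
  x = 14: rhs = 12, matching y values: none (0 points).
  x = 15: rhs = 13, matching y values: 8, 9 (2 points).
  x = 16: rhs = 2, matching y values: 6, 11 (2 points).
Total affine count: 24.
Full point count |E(F_17)| = 24 + 1 = 25.
Hasse bound: |25 − (17+1)| = |7| = 7 ≤ 2√17 ≈ 8.2462 ✓.


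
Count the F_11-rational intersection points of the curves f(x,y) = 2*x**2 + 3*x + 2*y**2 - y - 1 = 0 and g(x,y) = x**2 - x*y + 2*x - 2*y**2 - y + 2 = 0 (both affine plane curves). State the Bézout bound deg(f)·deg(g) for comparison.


Common zeros: ∅; count = 0; Bézout bound = 4.

deg(f) = 2, deg(g) = 2, so Bézout bound = 4.
Scan x ∈ F_11. For each x, list the y ∈ F_11 with f(x, y) ≡ 0 and those with g(x, y) ≡ 0 (mod 11); the common zeros in that column are the intersection.
  x = 0: f ≡ 0 at y ∈ {1, 5}; g ≡ 0 at y ∈ ∅; common: ∅.
  x = 1: f ≡ 0 at y ∈ ∅; g ≡ 0 at y ∈ {5}; common: ∅.
  x = 2: f ≡ 0 at y ∈ ∅; g ≡ 0 at y ∈ {5, 10}; common: ∅.
  x = 3: f ≡ 0 at y ∈ ∅; g ≡ 0 at y ∈ {1, 8}; common: ∅.
  x = 4: f ≡ 0 at y ∈ {1, 5}; g ≡ 0 at y ∈ ∅; common: ∅.
  x = 5: f ≡ 0 at y ∈ ∅; g ≡ 0 at y ∈ ∅; common: ∅.
  x = 6: f ≡ 0 at y ∈ {8, 9}; g ≡ 0 at y ∈ {3, 10}; common: ∅.
  x = 7: f ≡ 0 at y ∈ {7, 10}; g ≡ 0 at y ∈ {1, 6}; common: ∅.
  x = 8: f ≡ 0 at y ∈ {7, 10}; g ≡ 0 at y ∈ {6}; common: ∅.
  x = 9: f ≡ 0 at y ∈ {8, 9}; g ≡ 0 at y ∈ ∅; common: ∅.
  x = 10: f ≡ 0 at y ∈ ∅; g ≡ 0 at y ∈ ∅; common: ∅.
Collecting: common zeros = ∅, so the count is 0.
Comparison with the Bézout bound: 0 ≤ 4 = deg(f)·deg(g), as expected for curves with no common component (the affine F_11-count falls short of the bound because intersections may lie at infinity, over extension fields, or carry multiplicity).


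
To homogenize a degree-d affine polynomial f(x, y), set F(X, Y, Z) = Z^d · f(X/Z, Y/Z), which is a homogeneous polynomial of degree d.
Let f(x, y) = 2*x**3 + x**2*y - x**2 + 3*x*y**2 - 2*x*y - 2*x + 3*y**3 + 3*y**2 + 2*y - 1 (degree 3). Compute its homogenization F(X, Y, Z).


F(X, Y, Z) = 2*X**3 + X**2*Y - X**2*Z + 3*X*Y**2 - 2*X*Y*Z - 2*X*Z**2 + 3*Y**3 + 3*Y**2*Z + 2*Y*Z**2 - Z**3

deg(f) = 3.
Substitute x = X/Z, y = Y/Z into f, then multiply by Z^3.
  monomial 2·x^3·y^0 ↦ 2·X^3·Y^0·Z^0.
  monomial 1·x^2·y^1 ↦ 1·X^2·Y^1·Z^0.
  monomial -1·x^2·y^0 ↦ -1·X^2·Y^0·Z^1.
  monomial 3·x^1·y^2 ↦ 3·X^1·Y^2·Z^0.
  monomial -2·x^1·y^1 ↦ -2·X^1·Y^1·Z^1.
  monomial -2·x^1·y^0 ↦ -2·X^1·Y^0·Z^2.
  monomial 3·x^0·y^3 ↦ 3·X^0·Y^3·Z^0.
  monomial 3·x^0·y^2 ↦ 3·X^0·Y^2·Z^1.
  monomial 2·x^0·y^1 ↦ 2·X^0·Y^1·Z^2.
  monomial -1·x^0·y^0 ↦ -1·X^0·Y^0·Z^3.
Collecting: F(X, Y, Z) = 2*X**3 + X**2*Y - X**2*Z + 3*X*Y**2 - 2*X*Y*Z - 2*X*Z**2 + 3*Y**3 + 3*Y**2*Z + 2*Y*Z**2 - Z**3.


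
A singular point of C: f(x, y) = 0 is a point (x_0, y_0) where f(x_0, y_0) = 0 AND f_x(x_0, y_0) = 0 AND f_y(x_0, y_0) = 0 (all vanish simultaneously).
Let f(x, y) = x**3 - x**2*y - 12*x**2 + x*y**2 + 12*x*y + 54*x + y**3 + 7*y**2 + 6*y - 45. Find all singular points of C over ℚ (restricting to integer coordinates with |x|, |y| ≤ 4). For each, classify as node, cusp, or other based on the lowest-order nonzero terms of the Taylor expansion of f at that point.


Singular points: {(3, -3)}; classification: cusp.

Compute partial derivatives:
  f_x = 3*x**2 - 2*x*y - 24*x + y**2 + 12*y + 54.
  f_y = -x**2 + 2*x*y + 12*x + 3*y**2 + 14*y + 6.
Scan x_0 ∈ {−4, ..., 4}. For each x_0, f_y(x_0, y) is a polynomial in y; find its integer roots y ∈ {−4, ..., 4}, then test f_x and f at those candidates.
  x = -4: f_y(-4, y) = 3*y**2 + 6*y - 58; no integer root y with |y| ≤ 4.
  x = -3: f_y(-3, y) = 3*y**2 + 8*y - 39; no integer root y with |y| ≤ 4.
  x = -2: f_y(-2, y) = 3*y**2 + 10*y - 22; no integer root y with |y| ≤ 4.
  x = -1: f_y(-1, y) = 3*y**2 + 12*y - 7; no integer root y with |y| ≤ 4.
  x = 0: f_y(0, y) = 3*y**2 + 14*y + 6; no integer root y with |y| ≤ 4.
  x = 1: f_y(1, y) = 3*y**2 + 16*y + 17; no integer root y with |y| ≤ 4.
  x = 2: f_y(2, y) = 3*y**2 + 18*y + 26; no integer root y with |y| ≤ 4.
  x = 3: f_y(3, y) = 3*y**2 + 20*y + 33; vanishes at y ∈ {-3}. (3, -3): f_x = 0, f = 0 — SINGULAR.
  x = 4: f_y(4, y) = 3*y**2 + 22*y + 38; no integer root y with |y| ≤ 4.
Only singular point on the grid: (3, -3).
Classify: substitute x = 3 + u, y = -3 + v and expand: f = u**3 - u**2*v + u*v**2 + v**3 + v**2.
No constant or linear terms (consistent with a singular point). Quadratic part: v**2. Cubic part: u**3 - u**2*v + u*v**2 + v**3.
The quadratic part v**2 is a perfect square, so there is a single (double) tangent line v = 0, i.e. y = -3. Restricting the cubic part to that line (v = 0) leaves u**3 ≠ 0, so f is not divisible by v and the branch is v² ≈ -u**3 to lowest order — this is a cusp.
Classification: cusp.


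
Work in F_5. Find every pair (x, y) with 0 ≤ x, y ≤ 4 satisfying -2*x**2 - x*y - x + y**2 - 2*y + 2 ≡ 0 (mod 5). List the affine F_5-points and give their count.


Affine F_5-points: {(0, 3), (0, 4), (3, 2), (3, 3)}; count = 4.

For each of the 25 pairs (x, y) ∈ F_5², evaluate f(x, y) mod 5. Record the zeros.
  x = 0: [0↦2, 1↦1, 2↦2, 3↦0, 4↦0]  zeros at y ∈ {3, 4}
  x = 1: [0↦4, 1↦2, 2↦2, 3↦4, 4↦3]  zeros at y ∈ ∅
  x = 2: [0↦2, 1↦4, 2↦3, 3↦4, 4↦2]  zeros at y ∈ ∅
  x = 3: [0↦1, 1↦2, 2↦0, 3↦0, 4↦2]  zeros at y ∈ {2, 3}
  x = 4: [0↦1, 1↦1, 2↦3, 3↦2, 4↦3]  zeros at y ∈ ∅
Collecting zeros: affine points = {(0, 3), (0, 4), (3, 2), (3, 3)}.
Total count |C(F_5)_aff| = 4.


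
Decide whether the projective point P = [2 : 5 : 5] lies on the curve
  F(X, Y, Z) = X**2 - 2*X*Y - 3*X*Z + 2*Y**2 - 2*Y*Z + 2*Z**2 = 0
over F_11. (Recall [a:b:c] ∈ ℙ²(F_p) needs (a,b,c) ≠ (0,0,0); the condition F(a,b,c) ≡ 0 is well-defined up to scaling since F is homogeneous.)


F(2,5,5) ≡ 4 (mod 11); P is NOT on the curve.

Evaluate F(2, 5, 5) term-by-term (mod 11).
  X**2 ↦ 1·4·1·1 = 4
  -2*X*Y ↦ -2·2·5·1 = -20
  -3*X*Z ↦ -3·2·1·5 = -30
  2*Y**2 ↦ 2·1·25·1 = 50
  -2*Y*Z ↦ -2·1·5·5 = -50
  2*Z**2 ↦ 2·1·1·25 = 50
Sum: F(2, 5, 5) = (4) + (-20) + (-30) + (50) + (-50) + (50) = 4.
Reducing mod 11: 4 ≡ 4 (mod 11).
Since F(a, b, c) ≡ 4 ≠ 0 (mod 11), P does NOT lie on the curve.


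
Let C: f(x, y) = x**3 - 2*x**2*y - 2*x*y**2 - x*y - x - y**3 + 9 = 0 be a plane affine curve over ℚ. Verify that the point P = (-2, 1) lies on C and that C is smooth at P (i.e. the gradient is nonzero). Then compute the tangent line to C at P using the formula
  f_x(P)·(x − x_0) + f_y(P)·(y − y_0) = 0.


Tangent line at P: 16*x - y + 33 = 0.

Step 1: f(-2, 1) = 0, so P lies on C.
Step 2: partial derivatives
  f_x(x, y) = 3*x**2 - 4*x*y - 2*y**2 - y - 1, f_y(x, y) = -2*x**2 - 4*x*y - x - 3*y**2.
  f_x(P) = 16, f_y(P) = -1 (gradient nonzero, so P is smooth).
Step 3: tangent line at P: 16·(x − -2) + -1·(y − 1) = 0.
Expanding: 16*x - y + 33 = 0.


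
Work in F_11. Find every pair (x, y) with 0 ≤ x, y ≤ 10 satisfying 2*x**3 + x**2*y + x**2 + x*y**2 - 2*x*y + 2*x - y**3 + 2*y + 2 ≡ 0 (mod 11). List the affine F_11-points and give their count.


Affine F_11-points: {(1, 5), (3, 8), (4, 0), (4, 7), (4, 8), (5, 1), (5, 7), (5, 8), (6, 2), (6, 6), (6, 9), (9, 6), (9, 7), (10, 3)}; count = 14.

For each of the 121 pairs (x, y) ∈ F_11², evaluate f(x, y) mod 11. Record the zeros.
  x = 0: [0↦2, 1↦3, 2↦9, 3↦3, 4↦1, 5↦8, 6↦7, 7↦3, 8↦1, 9↦6, 10↦1]  zeros at y ∈ ∅
  x = 1: [0↦7, 1↦8, 2↦5, 3↦3, 4↦7, 5↦0, 6↦9, 7↦6, 8↦7, 9↦6, 10↦8]  zeros at y ∈ {5}
  x = 2: [0↦4, 1↦7, 2↦8, 3↦1, 4↦2, 5↦5, 6↦4, 7↦4, 8↦10, 9↦5, 10↦5]  zeros at y ∈ ∅
  x = 3: [0↦5, 1↦1, 2↦8, 3↦9, 4↦9, 5↦2, 6↦4, 7↦9, 8↦0, 9↦4, 10↦4]  zeros at y ∈ {8}
  x = 4: [0↦0, 1↦2, 2↦6, 3↦6, 4↦7, 5↦3, 6↦10, 7↦0, 8↦0, 9↦4, 10↦6]  zeros at y ∈ {0, 7, 8}
  x = 5: [0↦1, 1↦0, 2↦3, 3↦4, 4↦8, 5↦9, 6↦1, 7↦0, 8↦0, 9↦6, 10↦1]  zeros at y ∈ {1, 7, 8}
  x = 6: [0↦9, 1↦7, 2↦0, 3↦4, 4↦2, 5↦10, 6↦0, 7↦10, 8↦1, 9↦0, 10↦1]  zeros at y ∈ {2, 6, 9}
  x = 7: [0↦3, 1↦2, 2↦9, 3↦7, 4↦1, 5↦7, 6↦8, 7↦9, 8↦4, 9↦9, 10↦7]  zeros at y ∈ ∅
  x = 8: [0↦6, 1↦8, 2↦9, 3↦3, 4↦6, 5↦1, 6↦4, 7↦9, 8↦10, 9↦1, 10↦9]  zeros at y ∈ ∅
  x = 9: [0↦8, 1↦4, 2↦1, 3↦4, 4↦7, 5↦4, 6↦0, 7↦0, 8↦9, 9↦10, 10↦8]  zeros at y ∈ {6, 7}
  x = 10: [0↦10, 1↦2, 2↦8, 3↦0, 4↦5, 5↦6, 6↦8, 7↦5, 8↦2, 9↦4, 10↦5]  zeros at y ∈ {3}
Collecting zeros: affine points = {(1, 5), (3, 8), (4, 0), (4, 7), (4, 8), (5, 1), (5, 7), (5, 8), (6, 2), (6, 6), (6, 9), (9, 6), (9, 7), (10, 3)}.
Total count |C(F_11)_aff| = 14.


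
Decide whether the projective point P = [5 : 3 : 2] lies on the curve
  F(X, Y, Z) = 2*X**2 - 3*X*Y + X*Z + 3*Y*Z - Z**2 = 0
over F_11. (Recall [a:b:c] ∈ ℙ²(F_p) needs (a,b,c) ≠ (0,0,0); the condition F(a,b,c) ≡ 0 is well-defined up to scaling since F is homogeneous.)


F(5,3,2) ≡ 7 (mod 11); P is NOT on the curve.

Evaluate F(5, 3, 2) term-by-term (mod 11).
  2*X**2 ↦ 2·25·1·1 = 50
  -3*X*Y ↦ -3·5·3·1 = -45
  X*Z ↦ 1·5·1·2 = 10
  3*Y*Z ↦ 3·1·3·2 = 18
  -Z**2 ↦ -1·1·1·4 = -4
Sum: F(5, 3, 2) = (50) + (-45) + (10) + (18) + (-4) = 29.
Reducing mod 11: 29 ≡ 7 (mod 11).
Since F(a, b, c) ≡ 7 ≠ 0 (mod 11), P does NOT lie on the curve.


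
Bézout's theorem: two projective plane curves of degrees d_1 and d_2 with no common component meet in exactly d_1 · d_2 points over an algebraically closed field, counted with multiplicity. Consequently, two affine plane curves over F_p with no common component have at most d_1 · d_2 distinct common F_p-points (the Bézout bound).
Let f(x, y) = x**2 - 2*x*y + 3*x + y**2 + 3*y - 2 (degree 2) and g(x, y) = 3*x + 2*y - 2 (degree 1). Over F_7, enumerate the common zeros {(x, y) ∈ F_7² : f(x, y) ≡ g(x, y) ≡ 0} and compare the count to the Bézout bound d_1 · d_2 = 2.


Common zeros: {(1, 3), (2, 5)}; count = 2; Bézout bound = 2.

deg(f) = 2, deg(g) = 1, so Bézout bound = 2.
Scan x ∈ F_7. For each x, list the y ∈ F_7 with f(x, y) ≡ 0 and those with g(x, y) ≡ 0 (mod 7); the common zeros in that column are the intersection.
  x = 0: f ≡ 0 at y ∈ ∅; g ≡ 0 at y ∈ {1}; common: ∅.
  x = 1: f ≡ 0 at y ∈ {3}; g ≡ 0 at y ∈ {3}; common: {3}.
  x = 2: f ≡ 0 at y ∈ {3, 5}; g ≡ 0 at y ∈ {5}; common: {5}.
  x = 3: f ≡ 0 at y ∈ {1, 2}; g ≡ 0 at y ∈ {0}; common: ∅.
  x = 4: f ≡ 0 at y ∈ ∅; g ≡ 0 at y ∈ {2}; common: ∅.
  x = 5: f ≡ 0 at y ∈ {2, 5}; g ≡ 0 at y ∈ {4}; common: ∅.
  x = 6: f ≡ 0 at y ∈ ∅; g ≡ 0 at y ∈ {6}; common: ∅.
Collecting: common zeros = {(1, 3), (2, 5)}, so the count is 2.
Comparison with the Bézout bound: 2 ≤ 2 = deg(f)·deg(g), as expected for curves with no common component (the bound is attained).


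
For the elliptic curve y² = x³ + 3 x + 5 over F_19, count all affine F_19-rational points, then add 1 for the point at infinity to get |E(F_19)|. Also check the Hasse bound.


Affine points = {(0, 9), (0, 10), (1, 3), (1, 16), (2, 0), (4, 9), (4, 10), (6, 7), (6, 12), (8, 3), (8, 16), (9, 1), (9, 18), (10, 3), (10, 16), (11, 1), (11, 18), (14, 6), (14, 13), (15, 9), (15, 10), (16, 8), (16, 11), (18, 1), (18, 18)}; affine count = 25; |E(F_19)| = 26.

Discriminant check: Δ ∝ 4a³ + 27b² = 4·3³ + 27·5² = 4·27 + 27·25 ≡ 4 (mod 19). Nonzero ⇒ E is nonsingular.
For each x ∈ F_19, compute rhs = x³ + 3·x + 5 mod 19, then count y ∈ F_19 with y² ≡ rhs.
  x = 0: rhs = 5, matching y values: 9, 10 (2 points).
  x = 1: rhs = 9, matching y values: 3, 16 (2 points).
  x = 2: rhs = 0, matching y values: 0 (1 points).
  x = 3: rhs = 3, matching y values: none (0 points).
  x = 4: rhs = 5, matching y values: 9, 10 (2 points).
  x = 5: rhs = 12, matching y values: none (0 points).
  x = 6: rhs = 11, matching y values: 7, 12 (2 points).
  x = 7: rhs = 8, matching y values: none (0 points).
  x = 8: rhs = 9, matching y values: 3, 16 (2 points).
  x = 9: rhs = 1, matching y values: 1, 18 (2 points).
  x = 10: rhs = 9, matching y values: 3, 16 (2 points).
  x = 11: rhs = 1, matching y values: 1, 18 (2 points).
  x = 12: rhs = 2, matching y values: none (0 points).
  x = 13: rhs = 18, matching y values: none (0 points).
  x = 14: rhs = 17, matching y values: 6, 13 (2 points).
  x = 15: rhs = 5, matching y values: 9, 10 (2 points).
  x = 16: rhs = 7, matching y values: 8, 11 (2 points).
  x = 17: rhs = 10, matching y values: none (0 points).
  x = 18: rhs = 1, matching y values: 1, 18 (2 points).
Total affine count: 25.
Full point count |E(F_19)| = 25 + 1 = 26.
Hasse bound: |26 − (19+1)| = |6| = 6 ≤ 2√19 ≈ 8.7178 ✓.


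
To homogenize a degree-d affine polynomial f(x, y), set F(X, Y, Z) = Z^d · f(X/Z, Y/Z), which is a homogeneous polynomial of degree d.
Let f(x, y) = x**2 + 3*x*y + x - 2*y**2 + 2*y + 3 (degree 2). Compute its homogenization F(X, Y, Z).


F(X, Y, Z) = X**2 + 3*X*Y + X*Z - 2*Y**2 + 2*Y*Z + 3*Z**2

deg(f) = 2.
Substitute x = X/Z, y = Y/Z into f, then multiply by Z^2.
  monomial 1·x^2·y^0 ↦ 1·X^2·Y^0·Z^0.
  monomial 3·x^1·y^1 ↦ 3·X^1·Y^1·Z^0.
  monomial 1·x^1·y^0 ↦ 1·X^1·Y^0·Z^1.
  monomial -2·x^0·y^2 ↦ -2·X^0·Y^2·Z^0.
  monomial 2·x^0·y^1 ↦ 2·X^0·Y^1·Z^1.
  monomial 3·x^0·y^0 ↦ 3·X^0·Y^0·Z^2.
Collecting: F(X, Y, Z) = X**2 + 3*X*Y + X*Z - 2*Y**2 + 2*Y*Z + 3*Z**2.


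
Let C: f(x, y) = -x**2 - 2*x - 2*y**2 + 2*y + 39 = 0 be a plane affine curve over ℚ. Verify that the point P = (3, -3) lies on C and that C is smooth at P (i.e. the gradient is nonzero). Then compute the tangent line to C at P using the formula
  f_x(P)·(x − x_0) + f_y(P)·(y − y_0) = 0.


Tangent line at P: -8*x + 14*y + 66 = 0.

Step 1: f(3, -3) = 0, so P lies on C.
Step 2: partial derivatives
  f_x(x, y) = -2*x - 2, f_y(x, y) = 2 - 4*y.
  f_x(P) = -8, f_y(P) = 14 (gradient nonzero, so P is smooth).
Step 3: tangent line at P: -8·(x − 3) + 14·(y − -3) = 0.
Expanding: -8*x + 14*y + 66 = 0.


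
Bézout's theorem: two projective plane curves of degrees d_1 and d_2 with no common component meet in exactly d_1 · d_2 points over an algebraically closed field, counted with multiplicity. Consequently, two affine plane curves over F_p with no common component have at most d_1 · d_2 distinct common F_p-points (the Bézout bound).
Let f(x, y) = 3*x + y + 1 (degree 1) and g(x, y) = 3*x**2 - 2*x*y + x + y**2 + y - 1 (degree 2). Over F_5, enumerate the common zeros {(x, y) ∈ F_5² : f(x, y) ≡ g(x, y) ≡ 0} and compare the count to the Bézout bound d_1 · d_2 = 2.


Common zeros: ∅; count = 0; Bézout bound = 2.

deg(f) = 1, deg(g) = 2, so Bézout bound = 2.
Scan x ∈ F_5. For each x, list the y ∈ F_5 with f(x, y) ≡ 0 and those with g(x, y) ≡ 0 (mod 5); the common zeros in that column are the intersection.
  x = 0: f ≡ 0 at y ∈ {4}; g ≡ 0 at y ∈ {2}; common: ∅.
  x = 1: f ≡ 0 at y ∈ {1}; g ≡ 0 at y ∈ {2, 4}; common: ∅.
  x = 2: f ≡ 0 at y ∈ {3}; g ≡ 0 at y ∈ ∅; common: ∅.
  x = 3: f ≡ 0 at y ∈ {0}; g ≡ 0 at y ∈ {1, 4}; common: ∅.
  x = 4: f ≡ 0 at y ∈ {2}; g ≡ 0 at y ∈ {1}; common: ∅.
Collecting: common zeros = ∅, so the count is 0.
Comparison with the Bézout bound: 0 ≤ 2 = deg(f)·deg(g), as expected for curves with no common component (the affine F_5-count falls short of the bound because intersections may lie at infinity, over extension fields, or carry multiplicity).


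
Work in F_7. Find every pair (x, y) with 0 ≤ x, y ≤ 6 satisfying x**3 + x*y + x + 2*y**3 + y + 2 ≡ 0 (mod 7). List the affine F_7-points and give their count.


Affine F_7-points: {(1, 4), (1, 6), (2, 6), (3, 2), (3, 3), (4, 0), (4, 1), (4, 6), (5, 1), (6, 0)}; count = 10.

For each of the 49 pairs (x, y) ∈ F_7², evaluate f(x, y) mod 7. Record the zeros.
  x = 0: [0↦2, 1↦5, 2↦6, 3↦3, 4↦1, 5↦5, 6↦6]  zeros at y ∈ ∅
  x = 1: [0↦4, 1↦1, 2↦3, 3↦1, 4↦0, 5↦5, 6↦0]  zeros at y ∈ {4, 6}
  x = 2: [0↦5, 1↦3, 2↦6, 3↦5, 4↦5, 5↦4, 6↦0]  zeros at y ∈ {6}
  x = 3: [0↦4, 1↦3, 2↦0, 3↦0, 4↦1, 5↦1, 6↦5]  zeros at y ∈ {2, 3}
  x = 4: [0↦0, 1↦0, 2↦5, 3↦6, 4↦1, 5↦2, 6↦0]  zeros at y ∈ {0, 1, 6}
  x = 5: [0↦6, 1↦0, 2↦6, 3↦1, 4↦4, 5↦6, 6↦5]  zeros at y ∈ {1}
  x = 6: [0↦0, 1↦2, 2↦2, 3↦5, 4↦2, 5↦5, 6↦5]  zeros at y ∈ {0}
Collecting zeros: affine points = {(1, 4), (1, 6), (2, 6), (3, 2), (3, 3), (4, 0), (4, 1), (4, 6), (5, 1), (6, 0)}.
Total count |C(F_7)_aff| = 10.


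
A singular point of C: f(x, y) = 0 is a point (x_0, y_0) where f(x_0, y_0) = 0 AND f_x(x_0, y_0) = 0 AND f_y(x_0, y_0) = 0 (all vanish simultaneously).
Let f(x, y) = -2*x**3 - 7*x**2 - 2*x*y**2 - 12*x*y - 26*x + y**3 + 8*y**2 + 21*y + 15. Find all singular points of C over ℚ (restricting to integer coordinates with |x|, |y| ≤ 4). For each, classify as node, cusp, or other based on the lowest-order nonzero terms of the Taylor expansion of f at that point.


Singular points: {(-1, -3)}; classification: node.

Compute partial derivatives:
  f_x = -6*x**2 - 14*x - 2*y**2 - 12*y - 26.
  f_y = -4*x*y - 12*x + 3*y**2 + 16*y + 21.
Scan x_0 ∈ {−4, ..., 4}. For each x_0, f_y(x_0, y) is a polynomial in y; find its integer roots y ∈ {−4, ..., 4}, then test f_x and f at those candidates.
  x = -4: f_y(-4, y) = 3*y**2 + 32*y + 69; vanishes at y ∈ {-3}. (-4, -3): f_x = -48 ≠ 0.
  x = -3: f_y(-3, y) = 3*y**2 + 28*y + 57; vanishes at y ∈ {-3}. (-3, -3): f_x = -20 ≠ 0.
  x = -2: f_y(-2, y) = 3*y**2 + 24*y + 45; vanishes at y ∈ {-3}. (-2, -3): f_x = -4 ≠ 0.
  x = -1: f_y(-1, y) = 3*y**2 + 20*y + 33; vanishes at y ∈ {-3}. (-1, -3): f_x = 0, f = 0 — SINGULAR.
  x = 0: f_y(0, y) = 3*y**2 + 16*y + 21; vanishes at y ∈ {-3}. (0, -3): f_x = -8 ≠ 0.
  x = 1: f_y(1, y) = 3*y**2 + 12*y + 9; vanishes at y ∈ {-3, -1}. (1, -3): f_x = -28 ≠ 0; (1, -1): f_x = -36 ≠ 0.
  x = 2: f_y(2, y) = 3*y**2 + 8*y - 3; vanishes at y ∈ {-3}. (2, -3): f_x = -60 ≠ 0.
  x = 3: f_y(3, y) = 3*y**2 + 4*y - 15; vanishes at y ∈ {-3}. (3, -3): f_x = -104 ≠ 0.
  x = 4: f_y(4, y) = 3*y**2 - 27; vanishes at y ∈ {-3, 3}. (4, -3): f_x = -160 ≠ 0; (4, 3): f_x = -232 ≠ 0.
Only singular point on the grid: (-1, -3).
Classify: substitute x = -1 + u, y = -3 + v and expand: f = -2*u**3 - u**2 - 2*u*v**2 + v**3 + v**2.
No constant or linear terms (consistent with a singular point). Quadratic part: -u**2 + v**2. Cubic part: -2*u**3 - 2*u*v**2 + v**3.
The quadratic part v**2 - u**2 = (v − u)(v + u) splits into two distinct linear factors, so there are two distinct tangent lines y − -3 = ±(x − -1) — this is a node (ordinary double point).
Classification: node.


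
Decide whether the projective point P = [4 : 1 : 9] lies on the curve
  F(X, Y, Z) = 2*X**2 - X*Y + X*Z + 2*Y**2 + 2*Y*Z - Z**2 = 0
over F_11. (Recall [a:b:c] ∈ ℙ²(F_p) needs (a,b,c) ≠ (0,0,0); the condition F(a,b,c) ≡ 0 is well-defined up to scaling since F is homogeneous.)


F(4,1,9) ≡ 3 (mod 11); P is NOT on the curve.

Evaluate F(4, 1, 9) term-by-term (mod 11).
  2*X**2 ↦ 2·16·1·1 = 32
  -X*Y ↦ -1·4·1·1 = -4
  X*Z ↦ 1·4·1·9 = 36
  2*Y**2 ↦ 2·1·1·1 = 2
  2*Y*Z ↦ 2·1·1·9 = 18
  -Z**2 ↦ -1·1·1·81 = -81
Sum: F(4, 1, 9) = (32) + (-4) + (36) + (2) + (18) + (-81) = 3.
Reducing mod 11: 3 ≡ 3 (mod 11).
Since F(a, b, c) ≡ 3 ≠ 0 (mod 11), P does NOT lie on the curve.


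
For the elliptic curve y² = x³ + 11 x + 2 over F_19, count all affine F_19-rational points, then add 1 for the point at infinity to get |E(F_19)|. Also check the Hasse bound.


Affine points = {(3, 9), (3, 10), (5, 7), (5, 12), (7, 2), (7, 17), (12, 0), (13, 9), (13, 10), (18, 3), (18, 16)}; affine count = 11; |E(F_19)| = 12.

Discriminant check: Δ ∝ 4a³ + 27b² = 4·11³ + 27·2² = 4·1331 + 27·4 ≡ 17 (mod 19). Nonzero ⇒ E is nonsingular.
For each x ∈ F_19, compute rhs = x³ + 11·x + 2 mod 19, then count y ∈ F_19 with y² ≡ rhs.
  x = 0: rhs = 2, matching y values: none (0 points).
  x = 1: rhs = 14, matching y values: none (0 points).
  x = 2: rhs = 13, matching y values: none (0 points).
  x = 3: rhs = 5, matching y values: 9, 10 (2 points).
  x = 4: rhs = 15, matching y values: none (0 points).
  x = 5: rhs = 11, matching y values: 7, 12 (2 points).
  x = 6: rhs = 18, matching y values: none (0 points).
  x = 7: rhs = 4, matching y values: 2, 17 (2 points).
  x = 8: rhs = 13, matching y values: none (0 points).
  x = 9: rhs = 13, matching y values: none (0 points).
  x = 10: rhs = 10, matching y values: none (0 points).
  x = 11: rhs = 10, matching y values: none (0 points).
  x = 12: rhs = 0, matching y values: 0 (1 points).
  x = 13: rhs = 5, matching y values: 9, 10 (2 points).
  x = 14: rhs = 12, matching y values: none (0 points).
  x = 15: rhs = 8, matching y values: none (0 points).
  x = 16: rhs = 18, matching y values: none (0 points).
  x = 17: rhs = 10, matching y values: none (0 points).
  x = 18: rhs = 9, matching y values: 3, 16 (2 points).
Total affine count: 11.
Full point count |E(F_19)| = 11 + 1 = 12.
Hasse bound: |12 − (19+1)| = |-8| = 8 ≤ 2√19 ≈ 8.7178 ✓.
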